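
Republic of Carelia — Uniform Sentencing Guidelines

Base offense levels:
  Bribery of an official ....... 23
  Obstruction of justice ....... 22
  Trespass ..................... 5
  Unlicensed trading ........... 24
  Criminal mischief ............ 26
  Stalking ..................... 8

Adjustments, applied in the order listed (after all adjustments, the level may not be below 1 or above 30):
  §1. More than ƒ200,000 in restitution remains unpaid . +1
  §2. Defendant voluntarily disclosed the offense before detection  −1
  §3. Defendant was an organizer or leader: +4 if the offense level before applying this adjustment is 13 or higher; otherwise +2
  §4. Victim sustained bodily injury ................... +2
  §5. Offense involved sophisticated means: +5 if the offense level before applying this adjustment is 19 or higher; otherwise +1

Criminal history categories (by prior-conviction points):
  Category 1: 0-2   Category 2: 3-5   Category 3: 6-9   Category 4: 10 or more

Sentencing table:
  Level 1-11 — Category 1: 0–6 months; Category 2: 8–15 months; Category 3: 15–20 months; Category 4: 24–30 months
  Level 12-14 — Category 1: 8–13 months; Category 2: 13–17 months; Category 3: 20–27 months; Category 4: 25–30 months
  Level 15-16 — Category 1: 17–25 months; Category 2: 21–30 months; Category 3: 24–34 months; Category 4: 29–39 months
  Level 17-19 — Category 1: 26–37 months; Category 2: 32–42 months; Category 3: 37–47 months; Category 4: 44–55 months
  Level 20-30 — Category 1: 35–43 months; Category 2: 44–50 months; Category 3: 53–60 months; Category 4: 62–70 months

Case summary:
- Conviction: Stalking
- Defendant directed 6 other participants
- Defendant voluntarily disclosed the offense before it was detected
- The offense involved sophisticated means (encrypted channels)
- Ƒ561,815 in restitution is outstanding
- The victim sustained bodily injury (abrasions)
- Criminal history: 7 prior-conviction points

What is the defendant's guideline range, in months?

20-27 months

Base offense level for stalking: 8.
§1 applies: 8 + 1 = 9.
§2 applies: 9 − 1 = 8.
§3 applies (level before this adjustment is 8 < 13, so +2): 8 + 2 = 10.
§4 applies: 10 + 2 = 12.
§5 applies (level before this adjustment is 12 < 19, so +1): 12 + 1 = 13.
Final offense level: 13.
Criminal history: 7 prior points → Category 3 (6-9).
Level 13 falls in the 12-14 band.
Grid: Level 12-14 × Category 3 = 20-27 months.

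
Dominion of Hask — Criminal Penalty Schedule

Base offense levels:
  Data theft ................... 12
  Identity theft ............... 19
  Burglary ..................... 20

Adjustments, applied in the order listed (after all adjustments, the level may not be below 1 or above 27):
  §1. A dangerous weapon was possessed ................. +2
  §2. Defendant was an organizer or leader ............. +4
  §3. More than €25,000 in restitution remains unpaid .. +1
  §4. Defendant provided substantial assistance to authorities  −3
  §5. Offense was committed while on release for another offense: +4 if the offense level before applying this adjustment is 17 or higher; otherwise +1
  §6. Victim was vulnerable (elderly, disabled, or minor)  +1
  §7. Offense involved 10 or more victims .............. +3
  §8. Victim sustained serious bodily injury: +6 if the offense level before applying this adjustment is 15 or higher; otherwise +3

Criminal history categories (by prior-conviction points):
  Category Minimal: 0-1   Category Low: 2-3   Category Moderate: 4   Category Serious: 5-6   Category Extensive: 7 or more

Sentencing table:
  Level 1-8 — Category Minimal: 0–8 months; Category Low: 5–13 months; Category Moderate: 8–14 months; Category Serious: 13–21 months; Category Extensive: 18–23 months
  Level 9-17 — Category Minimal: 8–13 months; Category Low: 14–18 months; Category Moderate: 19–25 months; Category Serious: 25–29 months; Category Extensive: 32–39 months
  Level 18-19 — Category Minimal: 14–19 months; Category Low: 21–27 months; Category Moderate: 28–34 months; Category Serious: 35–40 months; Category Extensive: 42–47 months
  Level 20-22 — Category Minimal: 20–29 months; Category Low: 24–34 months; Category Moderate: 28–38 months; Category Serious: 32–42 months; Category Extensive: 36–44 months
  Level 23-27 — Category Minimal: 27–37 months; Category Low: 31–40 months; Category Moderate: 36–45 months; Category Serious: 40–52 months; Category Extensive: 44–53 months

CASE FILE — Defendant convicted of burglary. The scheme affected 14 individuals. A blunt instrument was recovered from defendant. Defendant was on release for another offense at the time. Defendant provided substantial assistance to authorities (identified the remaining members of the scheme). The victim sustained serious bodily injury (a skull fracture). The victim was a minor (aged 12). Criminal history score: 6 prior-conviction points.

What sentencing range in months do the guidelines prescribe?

Base offense level for burglary: 20.
§1 applies: 20 + 2 = 22.
§3 does not apply.
§4 applies: 22 − 3 = 19.
§5 applies (level before this adjustment is 19 ≥ 17, so +4): 19 + 4 = 23.
§6 applies: 23 + 1 = 24.
§7 applies: 24 + 3 = 27.
§8 applies (level before this adjustment is 27 ≥ 15, so +6): 27 + 6 = 33.
Level 33 exceeds the maximum of 27; capped at 27.
Final offense level: 27.
Criminal history: 6 prior points → Category Serious (5-6).
Level 27 falls in the 23-27 band.
Grid: Level 23-27 × Category Serious = 40-52 months.

40-52 months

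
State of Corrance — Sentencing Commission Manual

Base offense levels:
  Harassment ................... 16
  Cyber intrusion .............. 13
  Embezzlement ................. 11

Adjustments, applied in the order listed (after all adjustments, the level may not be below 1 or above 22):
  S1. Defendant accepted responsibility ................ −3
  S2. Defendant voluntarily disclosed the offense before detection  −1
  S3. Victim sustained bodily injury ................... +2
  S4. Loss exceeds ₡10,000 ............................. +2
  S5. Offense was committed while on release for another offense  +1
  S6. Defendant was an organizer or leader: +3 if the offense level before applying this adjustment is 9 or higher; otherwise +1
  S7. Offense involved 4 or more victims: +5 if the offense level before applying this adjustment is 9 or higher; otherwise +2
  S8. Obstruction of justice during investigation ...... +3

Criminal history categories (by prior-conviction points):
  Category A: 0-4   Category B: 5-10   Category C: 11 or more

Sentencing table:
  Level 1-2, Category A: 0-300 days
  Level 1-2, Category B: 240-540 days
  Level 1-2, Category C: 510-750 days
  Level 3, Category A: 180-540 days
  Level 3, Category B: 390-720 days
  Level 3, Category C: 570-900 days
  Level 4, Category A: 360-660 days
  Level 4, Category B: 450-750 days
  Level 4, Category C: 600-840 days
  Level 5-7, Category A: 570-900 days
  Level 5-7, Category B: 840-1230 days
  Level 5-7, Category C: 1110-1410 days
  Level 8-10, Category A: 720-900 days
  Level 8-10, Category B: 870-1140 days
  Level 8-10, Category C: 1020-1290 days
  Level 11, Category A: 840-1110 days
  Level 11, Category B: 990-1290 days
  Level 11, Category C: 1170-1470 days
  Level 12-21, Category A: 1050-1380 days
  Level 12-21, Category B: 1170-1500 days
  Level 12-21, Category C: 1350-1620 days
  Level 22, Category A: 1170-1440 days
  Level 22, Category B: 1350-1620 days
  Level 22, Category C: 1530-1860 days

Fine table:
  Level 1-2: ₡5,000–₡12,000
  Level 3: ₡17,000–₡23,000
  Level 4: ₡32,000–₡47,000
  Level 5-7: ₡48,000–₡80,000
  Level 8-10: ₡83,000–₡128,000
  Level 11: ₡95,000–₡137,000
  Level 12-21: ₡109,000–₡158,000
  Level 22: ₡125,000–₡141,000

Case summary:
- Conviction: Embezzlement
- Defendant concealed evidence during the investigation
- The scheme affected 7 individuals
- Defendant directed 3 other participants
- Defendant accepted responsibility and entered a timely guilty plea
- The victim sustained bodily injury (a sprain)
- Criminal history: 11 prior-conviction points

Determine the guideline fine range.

₡109,000–₡158,000

Base offense level for embezzlement: 11.
S1 applies: 11 − 3 = 8.
S2 does not apply.
S3 applies: 8 + 2 = 10.
S4 does not apply.
S5 does not apply.
S6 applies (level before this adjustment is 10 ≥ 9, so +3): 10 + 3 = 13.
S7 applies (level before this adjustment is 13 ≥ 9, so +5): 13 + 5 = 18.
S8 applies: 18 + 3 = 21.
Final offense level: 21.
Level 21 falls in the 12-21 band.
Fine table: Level 12-21 → ₡109,000–₡158,000.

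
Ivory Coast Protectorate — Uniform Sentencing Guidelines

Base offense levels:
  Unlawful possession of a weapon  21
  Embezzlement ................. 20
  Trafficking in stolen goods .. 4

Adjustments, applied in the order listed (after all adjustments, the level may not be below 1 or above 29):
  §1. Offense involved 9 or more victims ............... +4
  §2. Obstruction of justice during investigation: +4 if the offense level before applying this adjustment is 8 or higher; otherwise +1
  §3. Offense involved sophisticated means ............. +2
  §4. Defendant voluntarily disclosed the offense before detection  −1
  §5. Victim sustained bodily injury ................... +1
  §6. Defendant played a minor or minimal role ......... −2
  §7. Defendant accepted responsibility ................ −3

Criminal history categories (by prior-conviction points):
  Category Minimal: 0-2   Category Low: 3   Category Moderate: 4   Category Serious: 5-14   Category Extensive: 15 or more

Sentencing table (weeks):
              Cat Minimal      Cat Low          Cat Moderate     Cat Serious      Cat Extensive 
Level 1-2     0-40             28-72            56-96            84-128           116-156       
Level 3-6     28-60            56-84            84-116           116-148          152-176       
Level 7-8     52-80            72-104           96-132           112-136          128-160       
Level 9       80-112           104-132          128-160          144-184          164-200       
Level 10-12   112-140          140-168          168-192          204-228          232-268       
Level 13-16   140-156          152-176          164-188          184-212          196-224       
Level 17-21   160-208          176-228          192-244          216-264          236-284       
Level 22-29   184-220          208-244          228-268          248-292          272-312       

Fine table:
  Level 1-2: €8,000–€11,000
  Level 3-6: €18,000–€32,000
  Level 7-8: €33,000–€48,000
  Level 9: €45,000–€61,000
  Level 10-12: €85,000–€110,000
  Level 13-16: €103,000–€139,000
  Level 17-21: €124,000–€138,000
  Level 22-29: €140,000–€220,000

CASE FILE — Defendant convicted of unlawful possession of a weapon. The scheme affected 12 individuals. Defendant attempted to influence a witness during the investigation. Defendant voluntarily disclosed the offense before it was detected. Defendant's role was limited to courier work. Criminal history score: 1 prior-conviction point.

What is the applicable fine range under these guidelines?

€140,000–€220,000

Base offense level for unlawful possession of a weapon: 21.
§1 applies: 21 + 4 = 25.
§2 applies (level before this adjustment is 25 ≥ 8, so +4): 25 + 4 = 29.
§3 does not apply.
§4 applies: 29 − 1 = 28.
§6 applies: 28 − 2 = 26.
§7 does not apply.
Final offense level: 26.
Level 26 falls in the 22-29 band.
Fine table: Level 22-29 → €140,000–€220,000.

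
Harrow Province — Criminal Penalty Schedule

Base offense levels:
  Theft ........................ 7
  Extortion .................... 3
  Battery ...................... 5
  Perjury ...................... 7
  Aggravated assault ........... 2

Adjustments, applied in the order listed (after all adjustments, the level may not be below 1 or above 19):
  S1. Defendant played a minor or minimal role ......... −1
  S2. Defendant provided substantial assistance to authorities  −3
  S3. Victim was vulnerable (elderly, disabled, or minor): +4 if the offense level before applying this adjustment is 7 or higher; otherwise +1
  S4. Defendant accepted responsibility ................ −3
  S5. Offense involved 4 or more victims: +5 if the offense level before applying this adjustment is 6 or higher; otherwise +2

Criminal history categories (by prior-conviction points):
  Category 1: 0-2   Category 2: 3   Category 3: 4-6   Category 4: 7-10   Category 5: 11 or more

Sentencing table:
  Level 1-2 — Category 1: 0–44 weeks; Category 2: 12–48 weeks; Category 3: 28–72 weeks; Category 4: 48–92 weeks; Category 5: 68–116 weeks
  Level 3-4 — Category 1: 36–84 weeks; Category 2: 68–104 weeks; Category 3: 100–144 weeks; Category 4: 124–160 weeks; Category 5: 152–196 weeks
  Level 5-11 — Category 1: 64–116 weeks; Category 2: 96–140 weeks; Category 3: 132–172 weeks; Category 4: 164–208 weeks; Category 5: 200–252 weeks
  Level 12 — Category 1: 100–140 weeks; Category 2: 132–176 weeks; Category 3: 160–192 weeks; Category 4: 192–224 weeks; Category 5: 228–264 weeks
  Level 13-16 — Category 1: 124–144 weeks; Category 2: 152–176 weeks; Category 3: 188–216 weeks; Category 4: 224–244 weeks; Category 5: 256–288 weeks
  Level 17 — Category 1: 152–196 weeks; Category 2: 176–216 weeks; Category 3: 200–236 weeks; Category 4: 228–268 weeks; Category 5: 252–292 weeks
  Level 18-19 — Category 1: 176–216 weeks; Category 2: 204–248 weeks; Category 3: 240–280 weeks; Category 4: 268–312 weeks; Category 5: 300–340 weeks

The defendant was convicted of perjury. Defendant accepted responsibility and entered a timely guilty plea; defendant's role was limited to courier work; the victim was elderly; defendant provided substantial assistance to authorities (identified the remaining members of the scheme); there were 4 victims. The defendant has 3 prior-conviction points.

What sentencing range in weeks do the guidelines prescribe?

68-104 weeks

Base offense level for perjury: 7.
S1 applies: 7 − 1 = 6.
S2 applies: 6 − 3 = 3.
S3 applies (level before this adjustment is 3 < 7, so +1): 3 + 1 = 4.
S4 applies: 4 − 3 = 1.
S5 applies (level before this adjustment is 1 < 6, so +2): 1 + 2 = 3.
Final offense level: 3.
Criminal history: 3 prior points → Category 2 (3).
Level 3 falls in the 3-4 band.
Grid: Level 3-4 × Category 2 = 68-104 weeks.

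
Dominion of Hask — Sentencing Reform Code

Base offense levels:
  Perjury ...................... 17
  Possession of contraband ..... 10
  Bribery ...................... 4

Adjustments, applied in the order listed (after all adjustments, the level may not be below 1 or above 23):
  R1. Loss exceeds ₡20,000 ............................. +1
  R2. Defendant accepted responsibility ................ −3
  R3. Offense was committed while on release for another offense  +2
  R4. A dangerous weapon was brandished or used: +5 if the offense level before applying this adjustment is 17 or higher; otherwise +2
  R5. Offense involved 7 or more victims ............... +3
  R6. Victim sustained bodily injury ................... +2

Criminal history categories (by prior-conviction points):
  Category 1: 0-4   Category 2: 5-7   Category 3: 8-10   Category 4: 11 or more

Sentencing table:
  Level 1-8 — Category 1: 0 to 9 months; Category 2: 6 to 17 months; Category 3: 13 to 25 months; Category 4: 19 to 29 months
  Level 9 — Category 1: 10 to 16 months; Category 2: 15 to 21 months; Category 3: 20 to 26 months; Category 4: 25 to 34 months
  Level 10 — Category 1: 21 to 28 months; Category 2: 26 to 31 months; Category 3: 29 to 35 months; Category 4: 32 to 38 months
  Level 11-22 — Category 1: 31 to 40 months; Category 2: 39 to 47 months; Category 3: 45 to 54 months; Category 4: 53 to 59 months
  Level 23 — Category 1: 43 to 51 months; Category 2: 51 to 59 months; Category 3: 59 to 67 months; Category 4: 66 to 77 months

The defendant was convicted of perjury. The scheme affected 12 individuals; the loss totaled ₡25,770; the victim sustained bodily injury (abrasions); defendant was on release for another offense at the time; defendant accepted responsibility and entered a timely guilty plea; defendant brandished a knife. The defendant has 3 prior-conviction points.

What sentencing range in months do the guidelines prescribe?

43-51 months

Base offense level for perjury: 17.
R1 applies: 17 + 1 = 18.
R2 applies: 18 − 3 = 15.
R3 applies: 15 + 2 = 17.
R4 applies (level before this adjustment is 17 ≥ 17, so +5): 17 + 5 = 22.
R5 applies: 22 + 3 = 25.
R6 applies: 25 + 2 = 27.
Level 27 exceeds the maximum of 23; capped at 23.
Final offense level: 23.
Criminal history: 3 prior points → Category 1 (0-4).
Level 23 falls in the 23 band.
Grid: Level 23 × Category 1 = 43-51 months.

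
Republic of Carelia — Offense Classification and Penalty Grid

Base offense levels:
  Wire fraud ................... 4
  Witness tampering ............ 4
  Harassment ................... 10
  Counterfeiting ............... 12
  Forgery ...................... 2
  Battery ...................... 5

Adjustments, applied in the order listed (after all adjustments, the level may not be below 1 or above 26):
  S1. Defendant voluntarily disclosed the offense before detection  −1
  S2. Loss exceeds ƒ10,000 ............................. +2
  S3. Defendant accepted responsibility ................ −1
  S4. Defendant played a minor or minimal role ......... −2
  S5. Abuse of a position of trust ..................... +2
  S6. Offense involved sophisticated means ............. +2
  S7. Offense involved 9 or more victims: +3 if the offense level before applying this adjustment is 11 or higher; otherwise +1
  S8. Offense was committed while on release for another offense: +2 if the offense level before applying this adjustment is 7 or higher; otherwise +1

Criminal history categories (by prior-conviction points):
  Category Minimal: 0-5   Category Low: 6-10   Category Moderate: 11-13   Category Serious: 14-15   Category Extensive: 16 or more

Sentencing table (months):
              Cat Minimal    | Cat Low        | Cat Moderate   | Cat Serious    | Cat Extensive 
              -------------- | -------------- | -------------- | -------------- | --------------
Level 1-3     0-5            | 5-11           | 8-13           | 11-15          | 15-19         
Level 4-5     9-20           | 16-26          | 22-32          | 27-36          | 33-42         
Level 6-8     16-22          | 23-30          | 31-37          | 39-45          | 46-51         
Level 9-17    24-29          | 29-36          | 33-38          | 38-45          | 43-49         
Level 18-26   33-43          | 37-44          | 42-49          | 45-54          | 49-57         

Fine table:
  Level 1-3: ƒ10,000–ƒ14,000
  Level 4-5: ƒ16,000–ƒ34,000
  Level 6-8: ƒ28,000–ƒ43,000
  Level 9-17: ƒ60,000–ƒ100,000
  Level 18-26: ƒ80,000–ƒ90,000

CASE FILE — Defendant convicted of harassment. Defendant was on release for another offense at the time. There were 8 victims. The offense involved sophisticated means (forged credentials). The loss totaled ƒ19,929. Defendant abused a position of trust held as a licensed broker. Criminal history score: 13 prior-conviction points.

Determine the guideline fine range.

ƒ80,000–ƒ90,000

Base offense level for harassment: 10.
S1 does not apply.
S2 applies: 10 + 2 = 12.
S5 applies: 12 + 2 = 14.
S6 applies: 14 + 2 = 16.
S8 applies (level before this adjustment is 16 ≥ 7, so +2): 16 + 2 = 18.
Final offense level: 18.
Level 18 falls in the 18-26 band.
Fine table: Level 18-26 → ƒ80,000–ƒ90,000.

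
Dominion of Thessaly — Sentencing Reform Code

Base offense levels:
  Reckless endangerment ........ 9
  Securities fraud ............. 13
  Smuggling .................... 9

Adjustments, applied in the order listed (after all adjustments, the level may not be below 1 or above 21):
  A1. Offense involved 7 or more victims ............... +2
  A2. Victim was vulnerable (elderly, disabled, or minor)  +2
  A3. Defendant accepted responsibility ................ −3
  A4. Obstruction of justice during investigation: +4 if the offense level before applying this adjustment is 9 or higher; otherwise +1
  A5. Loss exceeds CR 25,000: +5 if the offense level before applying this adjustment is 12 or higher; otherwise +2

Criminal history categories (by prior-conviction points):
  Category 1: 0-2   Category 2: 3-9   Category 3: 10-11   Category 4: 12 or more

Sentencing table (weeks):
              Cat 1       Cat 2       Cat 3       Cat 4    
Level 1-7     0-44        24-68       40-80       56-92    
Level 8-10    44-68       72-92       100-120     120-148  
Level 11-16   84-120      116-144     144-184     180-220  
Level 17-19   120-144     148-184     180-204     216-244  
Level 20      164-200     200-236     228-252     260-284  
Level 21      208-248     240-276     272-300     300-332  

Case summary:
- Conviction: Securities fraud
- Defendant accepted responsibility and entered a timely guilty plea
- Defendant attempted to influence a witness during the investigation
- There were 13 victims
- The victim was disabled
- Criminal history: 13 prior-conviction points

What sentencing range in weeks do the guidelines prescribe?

216-244 weeks

Base offense level for securities fraud: 13.
A1 applies: 13 + 2 = 15.
A2 applies: 15 + 2 = 17.
A3 applies: 17 − 3 = 14.
A4 applies (level before this adjustment is 14 ≥ 9, so +4): 14 + 4 = 18.
Final offense level: 18.
Criminal history: 13 prior points → Category 4 (12+).
Level 18 falls in the 17-19 band.
Grid: Level 17-19 × Category 4 = 216-244 weeks.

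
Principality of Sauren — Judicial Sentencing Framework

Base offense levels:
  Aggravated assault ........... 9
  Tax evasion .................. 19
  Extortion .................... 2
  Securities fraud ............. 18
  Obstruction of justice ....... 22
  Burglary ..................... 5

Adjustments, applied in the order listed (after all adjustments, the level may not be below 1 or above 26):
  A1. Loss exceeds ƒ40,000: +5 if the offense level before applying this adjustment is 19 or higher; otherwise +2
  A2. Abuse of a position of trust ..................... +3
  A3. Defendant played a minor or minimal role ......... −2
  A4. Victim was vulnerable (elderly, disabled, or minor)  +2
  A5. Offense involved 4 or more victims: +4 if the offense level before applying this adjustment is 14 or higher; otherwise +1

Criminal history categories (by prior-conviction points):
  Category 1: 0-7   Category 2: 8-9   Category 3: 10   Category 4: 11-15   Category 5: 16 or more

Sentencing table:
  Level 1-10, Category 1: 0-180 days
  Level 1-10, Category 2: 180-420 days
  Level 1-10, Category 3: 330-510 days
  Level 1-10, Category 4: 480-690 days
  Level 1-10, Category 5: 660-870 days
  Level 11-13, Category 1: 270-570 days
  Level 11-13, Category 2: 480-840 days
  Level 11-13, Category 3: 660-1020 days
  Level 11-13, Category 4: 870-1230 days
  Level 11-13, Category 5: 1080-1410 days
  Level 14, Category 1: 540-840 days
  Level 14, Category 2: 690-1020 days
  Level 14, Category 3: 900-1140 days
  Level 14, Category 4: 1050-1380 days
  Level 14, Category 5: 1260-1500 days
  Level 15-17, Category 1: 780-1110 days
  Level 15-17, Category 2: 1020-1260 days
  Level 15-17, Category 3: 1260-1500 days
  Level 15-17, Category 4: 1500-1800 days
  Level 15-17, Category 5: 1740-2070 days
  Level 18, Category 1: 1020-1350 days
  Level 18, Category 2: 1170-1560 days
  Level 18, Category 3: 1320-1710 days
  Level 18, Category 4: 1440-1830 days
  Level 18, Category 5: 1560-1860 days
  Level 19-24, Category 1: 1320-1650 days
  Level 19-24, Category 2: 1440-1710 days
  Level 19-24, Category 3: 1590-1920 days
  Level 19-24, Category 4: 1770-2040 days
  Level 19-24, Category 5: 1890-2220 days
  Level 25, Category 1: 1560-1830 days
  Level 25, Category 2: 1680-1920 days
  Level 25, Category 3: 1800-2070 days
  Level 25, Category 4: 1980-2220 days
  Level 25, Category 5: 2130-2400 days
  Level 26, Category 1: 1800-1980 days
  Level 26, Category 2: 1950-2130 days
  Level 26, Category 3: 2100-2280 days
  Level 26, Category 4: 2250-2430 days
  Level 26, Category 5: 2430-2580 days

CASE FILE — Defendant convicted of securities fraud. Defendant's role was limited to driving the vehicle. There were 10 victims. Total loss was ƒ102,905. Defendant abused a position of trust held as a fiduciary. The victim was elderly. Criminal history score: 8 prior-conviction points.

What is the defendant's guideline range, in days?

Base offense level for securities fraud: 18.
A1 applies (level before this adjustment is 18 < 19, so +2): 18 + 2 = 20.
A2 applies: 20 + 3 = 23.
A3 applies: 23 − 2 = 21.
A4 applies: 21 + 2 = 23.
A5 applies (level before this adjustment is 23 ≥ 14, so +4): 23 + 4 = 27.
Level 27 exceeds the maximum of 26; capped at 26.
Final offense level: 26.
Criminal history: 8 prior points → Category 2 (8-9).
Level 26 falls in the 26 band.
Grid: Level 26 × Category 2 = 1950-2130 days.

1950-2130 days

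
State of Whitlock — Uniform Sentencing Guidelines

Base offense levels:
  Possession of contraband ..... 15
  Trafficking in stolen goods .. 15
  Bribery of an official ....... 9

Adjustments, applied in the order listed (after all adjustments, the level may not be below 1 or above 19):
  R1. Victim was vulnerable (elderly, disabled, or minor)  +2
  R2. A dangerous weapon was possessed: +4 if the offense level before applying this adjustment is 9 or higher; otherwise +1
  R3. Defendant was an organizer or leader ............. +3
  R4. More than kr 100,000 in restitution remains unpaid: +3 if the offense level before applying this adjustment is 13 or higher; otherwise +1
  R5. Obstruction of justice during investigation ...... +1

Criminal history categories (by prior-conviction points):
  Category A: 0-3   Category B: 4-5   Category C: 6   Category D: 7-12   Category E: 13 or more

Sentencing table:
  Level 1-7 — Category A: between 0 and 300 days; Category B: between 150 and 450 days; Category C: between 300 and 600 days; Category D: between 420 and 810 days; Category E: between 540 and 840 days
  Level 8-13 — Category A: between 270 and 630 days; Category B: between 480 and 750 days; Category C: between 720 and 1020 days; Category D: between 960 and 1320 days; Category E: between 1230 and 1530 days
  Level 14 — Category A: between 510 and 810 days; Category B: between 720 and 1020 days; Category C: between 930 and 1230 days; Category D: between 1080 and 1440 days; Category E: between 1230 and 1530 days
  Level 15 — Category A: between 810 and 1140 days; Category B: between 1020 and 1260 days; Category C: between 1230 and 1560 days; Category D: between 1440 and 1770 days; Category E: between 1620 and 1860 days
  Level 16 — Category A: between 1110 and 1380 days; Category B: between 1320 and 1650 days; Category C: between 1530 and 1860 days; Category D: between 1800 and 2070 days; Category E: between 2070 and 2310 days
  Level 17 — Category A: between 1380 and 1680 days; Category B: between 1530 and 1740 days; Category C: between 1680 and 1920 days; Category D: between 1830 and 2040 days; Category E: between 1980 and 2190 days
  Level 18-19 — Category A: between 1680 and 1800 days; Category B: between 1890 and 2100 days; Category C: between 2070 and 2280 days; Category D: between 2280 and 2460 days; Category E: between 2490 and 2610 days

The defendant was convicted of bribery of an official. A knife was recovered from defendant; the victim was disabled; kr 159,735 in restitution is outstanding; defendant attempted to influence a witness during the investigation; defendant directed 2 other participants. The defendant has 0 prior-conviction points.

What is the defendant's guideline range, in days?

1680-1800 days

Base offense level for bribery of an official: 9.
R1 applies: 9 + 2 = 11.
R2 applies (level before this adjustment is 11 ≥ 9, so +4): 11 + 4 = 15.
R3 applies: 15 + 3 = 18.
R4 applies (level before this adjustment is 18 ≥ 13, so +3): 18 + 3 = 21.
R5 applies: 21 + 1 = 22.
Level 22 exceeds the maximum of 19; capped at 19.
Final offense level: 19.
Criminal history: 0 prior points → Category A (0-3).
Level 19 falls in the 18-19 band.
Grid: Level 18-19 × Category A = 1680-1800 days.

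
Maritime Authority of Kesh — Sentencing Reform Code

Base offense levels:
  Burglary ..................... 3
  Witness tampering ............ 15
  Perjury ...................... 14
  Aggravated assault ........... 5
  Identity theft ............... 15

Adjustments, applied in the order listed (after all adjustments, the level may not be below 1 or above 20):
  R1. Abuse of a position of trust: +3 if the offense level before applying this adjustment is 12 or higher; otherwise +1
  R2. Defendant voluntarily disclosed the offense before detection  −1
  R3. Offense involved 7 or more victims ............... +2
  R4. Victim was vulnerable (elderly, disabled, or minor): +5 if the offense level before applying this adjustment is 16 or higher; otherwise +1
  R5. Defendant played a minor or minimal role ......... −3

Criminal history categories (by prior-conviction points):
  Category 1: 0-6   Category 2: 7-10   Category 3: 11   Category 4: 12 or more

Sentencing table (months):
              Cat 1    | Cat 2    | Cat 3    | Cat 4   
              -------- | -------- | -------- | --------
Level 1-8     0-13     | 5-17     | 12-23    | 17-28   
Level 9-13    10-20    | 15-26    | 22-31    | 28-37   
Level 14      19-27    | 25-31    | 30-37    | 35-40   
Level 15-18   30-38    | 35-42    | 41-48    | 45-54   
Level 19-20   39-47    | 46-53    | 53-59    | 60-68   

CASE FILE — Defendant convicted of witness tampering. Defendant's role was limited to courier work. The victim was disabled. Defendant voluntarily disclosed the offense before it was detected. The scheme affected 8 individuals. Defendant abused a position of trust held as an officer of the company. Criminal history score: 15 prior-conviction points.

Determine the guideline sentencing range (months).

Base offense level for witness tampering: 15.
R1 applies (level before this adjustment is 15 ≥ 12, so +3): 15 + 3 = 18.
R2 applies: 18 − 1 = 17.
R3 applies: 17 + 2 = 19.
R4 applies (level before this adjustment is 19 ≥ 16, so +5): 19 + 5 = 24.
R5 applies: 24 − 3 = 21.
Level 21 exceeds the maximum of 20; capped at 20.
Final offense level: 20.
Criminal history: 15 prior points → Category 4 (12+).
Level 20 falls in the 19-20 band.
Grid: Level 19-20 × Category 4 = 60-68 months.

60-68 months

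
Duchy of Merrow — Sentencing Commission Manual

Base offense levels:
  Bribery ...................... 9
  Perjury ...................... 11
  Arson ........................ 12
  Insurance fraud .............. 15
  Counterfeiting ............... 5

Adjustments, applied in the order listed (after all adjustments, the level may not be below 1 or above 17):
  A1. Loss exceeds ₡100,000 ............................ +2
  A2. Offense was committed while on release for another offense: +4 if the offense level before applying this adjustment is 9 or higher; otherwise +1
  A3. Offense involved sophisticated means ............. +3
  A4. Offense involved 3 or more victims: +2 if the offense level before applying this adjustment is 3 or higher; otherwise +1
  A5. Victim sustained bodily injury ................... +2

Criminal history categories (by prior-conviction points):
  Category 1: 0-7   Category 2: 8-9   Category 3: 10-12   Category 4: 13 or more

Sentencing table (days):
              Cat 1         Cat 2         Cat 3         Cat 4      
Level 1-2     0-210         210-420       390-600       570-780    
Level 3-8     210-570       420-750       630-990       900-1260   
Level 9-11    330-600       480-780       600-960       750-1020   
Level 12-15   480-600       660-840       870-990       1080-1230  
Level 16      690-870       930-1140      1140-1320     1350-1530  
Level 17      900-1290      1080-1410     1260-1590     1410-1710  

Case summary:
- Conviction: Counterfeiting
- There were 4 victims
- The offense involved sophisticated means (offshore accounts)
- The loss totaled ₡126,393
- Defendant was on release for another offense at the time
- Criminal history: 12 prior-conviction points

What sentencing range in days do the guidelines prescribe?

Base offense level for counterfeiting: 5.
A1 applies: 5 + 2 = 7.
A2 applies (level before this adjustment is 7 < 9, so +1): 7 + 1 = 8.
A3 applies: 8 + 3 = 11.
A4 applies (level before this adjustment is 11 ≥ 3, so +2): 11 + 2 = 13.
Final offense level: 13.
Criminal history: 12 prior points → Category 3 (10-12).
Level 13 falls in the 12-15 band.
Grid: Level 12-15 × Category 3 = 870-990 days.

870-990 days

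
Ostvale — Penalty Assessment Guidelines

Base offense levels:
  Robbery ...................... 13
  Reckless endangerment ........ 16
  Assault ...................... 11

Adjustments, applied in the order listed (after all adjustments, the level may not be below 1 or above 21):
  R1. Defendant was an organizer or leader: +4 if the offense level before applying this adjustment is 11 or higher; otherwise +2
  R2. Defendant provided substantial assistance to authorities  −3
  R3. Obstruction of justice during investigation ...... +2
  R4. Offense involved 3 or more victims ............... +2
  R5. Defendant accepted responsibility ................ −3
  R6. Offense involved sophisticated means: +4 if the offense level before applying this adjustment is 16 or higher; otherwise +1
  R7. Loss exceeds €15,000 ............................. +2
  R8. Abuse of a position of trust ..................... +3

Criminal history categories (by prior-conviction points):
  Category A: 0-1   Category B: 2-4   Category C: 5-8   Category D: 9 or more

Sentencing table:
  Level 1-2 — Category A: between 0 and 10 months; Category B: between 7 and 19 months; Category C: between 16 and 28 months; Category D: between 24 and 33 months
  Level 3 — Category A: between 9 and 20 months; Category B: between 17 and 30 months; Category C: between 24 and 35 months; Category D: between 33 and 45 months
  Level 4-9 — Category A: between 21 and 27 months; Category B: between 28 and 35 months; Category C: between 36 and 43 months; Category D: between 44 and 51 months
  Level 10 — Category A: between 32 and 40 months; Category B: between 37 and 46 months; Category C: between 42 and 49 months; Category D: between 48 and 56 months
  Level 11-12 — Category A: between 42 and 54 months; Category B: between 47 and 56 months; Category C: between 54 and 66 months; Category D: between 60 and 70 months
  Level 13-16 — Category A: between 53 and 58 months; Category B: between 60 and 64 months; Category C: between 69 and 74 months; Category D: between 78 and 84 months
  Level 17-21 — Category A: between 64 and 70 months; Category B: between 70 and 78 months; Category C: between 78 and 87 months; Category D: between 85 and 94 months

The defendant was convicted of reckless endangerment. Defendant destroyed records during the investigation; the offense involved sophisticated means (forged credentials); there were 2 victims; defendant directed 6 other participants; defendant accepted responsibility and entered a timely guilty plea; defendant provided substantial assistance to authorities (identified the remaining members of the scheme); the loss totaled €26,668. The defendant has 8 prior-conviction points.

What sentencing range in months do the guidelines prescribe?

Base offense level for reckless endangerment: 16.
R1 applies (level before this adjustment is 16 ≥ 11, so +4): 16 + 4 = 20.
R2 applies: 20 − 3 = 17.
R3 applies: 17 + 2 = 19.
R4 does not apply.
R5 applies: 19 − 3 = 16.
R6 applies (level before this adjustment is 16 ≥ 16, so +4): 16 + 4 = 20.
R7 applies: 20 + 2 = 22.
Level 22 exceeds the maximum of 21; capped at 21.
Final offense level: 21.
Criminal history: 8 prior points → Category C (5-8).
Level 21 falls in the 17-21 band.
Grid: Level 17-21 × Category C = 78-87 months.

78-87 months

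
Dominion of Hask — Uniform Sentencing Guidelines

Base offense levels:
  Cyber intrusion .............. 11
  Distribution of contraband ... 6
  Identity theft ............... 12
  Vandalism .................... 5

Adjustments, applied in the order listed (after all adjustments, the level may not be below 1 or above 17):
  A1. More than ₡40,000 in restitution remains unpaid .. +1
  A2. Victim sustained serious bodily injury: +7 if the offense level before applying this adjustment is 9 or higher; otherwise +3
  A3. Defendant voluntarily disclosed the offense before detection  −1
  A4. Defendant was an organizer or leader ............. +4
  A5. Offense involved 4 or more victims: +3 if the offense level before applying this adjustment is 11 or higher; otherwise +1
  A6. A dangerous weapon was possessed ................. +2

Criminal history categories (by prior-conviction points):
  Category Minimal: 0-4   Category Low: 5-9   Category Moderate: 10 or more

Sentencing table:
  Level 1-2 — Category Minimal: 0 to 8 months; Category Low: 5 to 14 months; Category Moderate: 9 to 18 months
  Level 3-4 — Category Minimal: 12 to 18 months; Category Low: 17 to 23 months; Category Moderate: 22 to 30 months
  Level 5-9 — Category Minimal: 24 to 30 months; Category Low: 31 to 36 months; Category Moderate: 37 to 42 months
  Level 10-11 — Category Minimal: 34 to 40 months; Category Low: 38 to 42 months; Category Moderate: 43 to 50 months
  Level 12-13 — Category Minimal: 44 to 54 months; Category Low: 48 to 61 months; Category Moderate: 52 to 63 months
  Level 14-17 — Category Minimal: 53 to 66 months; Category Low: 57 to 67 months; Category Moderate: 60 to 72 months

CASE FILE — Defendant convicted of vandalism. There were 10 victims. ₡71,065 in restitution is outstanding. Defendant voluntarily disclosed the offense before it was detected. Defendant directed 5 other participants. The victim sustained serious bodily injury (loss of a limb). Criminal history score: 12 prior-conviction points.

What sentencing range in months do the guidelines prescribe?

60-72 months

Base offense level for vandalism: 5.
A1 applies: 5 + 1 = 6.
A2 applies (level before this adjustment is 6 < 9, so +3): 6 + 3 = 9.
A3 applies: 9 − 1 = 8.
A4 applies: 8 + 4 = 12.
A5 applies (level before this adjustment is 12 ≥ 11, so +3): 12 + 3 = 15.
A6 does not apply.
Final offense level: 15.
Criminal history: 12 prior points → Category Moderate (10+).
Level 15 falls in the 14-17 band.
Grid: Level 14-17 × Category Moderate = 60-72 months.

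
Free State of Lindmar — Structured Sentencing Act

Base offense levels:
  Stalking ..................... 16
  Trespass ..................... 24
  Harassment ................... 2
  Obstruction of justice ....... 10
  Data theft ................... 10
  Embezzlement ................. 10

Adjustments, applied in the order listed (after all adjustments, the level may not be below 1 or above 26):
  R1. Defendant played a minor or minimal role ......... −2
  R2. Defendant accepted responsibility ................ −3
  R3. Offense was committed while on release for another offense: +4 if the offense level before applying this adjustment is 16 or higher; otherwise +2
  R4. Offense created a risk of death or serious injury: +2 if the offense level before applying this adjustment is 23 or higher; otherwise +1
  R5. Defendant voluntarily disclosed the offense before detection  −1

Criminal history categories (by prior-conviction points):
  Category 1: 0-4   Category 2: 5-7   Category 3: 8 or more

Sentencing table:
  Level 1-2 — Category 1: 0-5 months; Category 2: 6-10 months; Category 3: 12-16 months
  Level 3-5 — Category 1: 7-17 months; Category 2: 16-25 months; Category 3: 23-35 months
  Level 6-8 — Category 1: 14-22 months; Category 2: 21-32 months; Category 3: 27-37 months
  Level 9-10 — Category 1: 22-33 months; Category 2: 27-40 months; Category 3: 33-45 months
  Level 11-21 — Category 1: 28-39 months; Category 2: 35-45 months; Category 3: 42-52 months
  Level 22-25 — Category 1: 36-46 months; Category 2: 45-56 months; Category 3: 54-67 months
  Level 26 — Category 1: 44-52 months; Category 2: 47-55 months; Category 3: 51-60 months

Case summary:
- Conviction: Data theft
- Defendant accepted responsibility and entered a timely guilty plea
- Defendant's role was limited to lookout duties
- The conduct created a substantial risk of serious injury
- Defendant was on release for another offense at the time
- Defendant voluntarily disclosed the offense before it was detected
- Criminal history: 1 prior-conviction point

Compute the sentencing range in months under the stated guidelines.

Base offense level for data theft: 10.
R1 applies: 10 − 2 = 8.
R2 applies: 8 − 3 = 5.
R3 applies (level before this adjustment is 5 < 16, so +2): 5 + 2 = 7.
R4 applies (level before this adjustment is 7 < 23, so +1): 7 + 1 = 8.
R5 applies: 8 − 1 = 7.
Final offense level: 7.
Criminal history: 1 prior point → Category 1 (0-4).
Level 7 falls in the 6-8 band.
Grid: Level 6-8 × Category 1 = 14-22 months.

14-22 months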